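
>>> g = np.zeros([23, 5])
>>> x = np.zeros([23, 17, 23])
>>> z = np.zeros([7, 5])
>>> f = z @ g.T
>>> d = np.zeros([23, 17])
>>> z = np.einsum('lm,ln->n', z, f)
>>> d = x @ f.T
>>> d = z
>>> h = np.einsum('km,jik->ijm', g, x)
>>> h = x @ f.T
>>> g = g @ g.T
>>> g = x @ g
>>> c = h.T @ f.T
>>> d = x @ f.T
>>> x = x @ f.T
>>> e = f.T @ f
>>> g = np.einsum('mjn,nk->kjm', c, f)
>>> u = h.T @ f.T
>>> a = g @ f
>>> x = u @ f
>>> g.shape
(23, 17, 7)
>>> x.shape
(7, 17, 23)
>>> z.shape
(23,)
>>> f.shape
(7, 23)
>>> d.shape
(23, 17, 7)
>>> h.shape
(23, 17, 7)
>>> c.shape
(7, 17, 7)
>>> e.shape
(23, 23)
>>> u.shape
(7, 17, 7)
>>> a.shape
(23, 17, 23)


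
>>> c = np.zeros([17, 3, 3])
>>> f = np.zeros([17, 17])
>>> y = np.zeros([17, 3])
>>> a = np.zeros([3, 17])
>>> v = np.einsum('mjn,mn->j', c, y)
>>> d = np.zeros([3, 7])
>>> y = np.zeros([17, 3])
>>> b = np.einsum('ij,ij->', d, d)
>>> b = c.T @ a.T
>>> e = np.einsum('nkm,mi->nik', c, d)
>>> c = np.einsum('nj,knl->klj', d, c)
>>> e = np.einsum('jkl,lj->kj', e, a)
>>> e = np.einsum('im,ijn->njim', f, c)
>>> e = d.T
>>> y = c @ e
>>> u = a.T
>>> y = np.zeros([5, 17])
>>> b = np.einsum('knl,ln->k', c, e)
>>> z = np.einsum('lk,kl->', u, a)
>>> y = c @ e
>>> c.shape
(17, 3, 7)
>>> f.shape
(17, 17)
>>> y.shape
(17, 3, 3)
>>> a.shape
(3, 17)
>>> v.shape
(3,)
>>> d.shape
(3, 7)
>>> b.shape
(17,)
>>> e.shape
(7, 3)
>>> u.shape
(17, 3)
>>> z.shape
()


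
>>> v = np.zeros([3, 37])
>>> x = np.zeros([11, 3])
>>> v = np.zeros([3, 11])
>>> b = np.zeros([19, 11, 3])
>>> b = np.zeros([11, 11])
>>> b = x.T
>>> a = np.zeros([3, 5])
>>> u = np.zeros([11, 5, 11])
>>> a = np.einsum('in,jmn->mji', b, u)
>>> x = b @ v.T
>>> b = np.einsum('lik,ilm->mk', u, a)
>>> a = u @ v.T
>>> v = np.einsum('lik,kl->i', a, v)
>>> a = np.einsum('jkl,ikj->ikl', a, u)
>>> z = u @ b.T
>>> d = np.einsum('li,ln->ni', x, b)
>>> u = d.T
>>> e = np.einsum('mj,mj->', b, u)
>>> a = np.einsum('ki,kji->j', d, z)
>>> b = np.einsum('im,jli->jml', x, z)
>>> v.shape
(5,)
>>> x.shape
(3, 3)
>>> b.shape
(11, 3, 5)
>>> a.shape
(5,)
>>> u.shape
(3, 11)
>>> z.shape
(11, 5, 3)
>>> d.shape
(11, 3)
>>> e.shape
()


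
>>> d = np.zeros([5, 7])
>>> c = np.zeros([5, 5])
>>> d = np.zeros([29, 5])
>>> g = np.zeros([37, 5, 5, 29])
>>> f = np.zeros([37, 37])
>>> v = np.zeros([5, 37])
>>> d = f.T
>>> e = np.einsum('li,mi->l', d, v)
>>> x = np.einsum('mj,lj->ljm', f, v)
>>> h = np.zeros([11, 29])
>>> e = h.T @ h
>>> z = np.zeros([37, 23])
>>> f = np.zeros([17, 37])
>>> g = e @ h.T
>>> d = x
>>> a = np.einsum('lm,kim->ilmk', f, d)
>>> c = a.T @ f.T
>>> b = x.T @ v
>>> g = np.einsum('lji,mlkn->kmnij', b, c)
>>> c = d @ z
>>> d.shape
(5, 37, 37)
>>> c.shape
(5, 37, 23)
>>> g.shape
(17, 5, 17, 37, 37)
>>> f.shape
(17, 37)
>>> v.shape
(5, 37)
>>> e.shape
(29, 29)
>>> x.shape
(5, 37, 37)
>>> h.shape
(11, 29)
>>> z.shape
(37, 23)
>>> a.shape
(37, 17, 37, 5)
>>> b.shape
(37, 37, 37)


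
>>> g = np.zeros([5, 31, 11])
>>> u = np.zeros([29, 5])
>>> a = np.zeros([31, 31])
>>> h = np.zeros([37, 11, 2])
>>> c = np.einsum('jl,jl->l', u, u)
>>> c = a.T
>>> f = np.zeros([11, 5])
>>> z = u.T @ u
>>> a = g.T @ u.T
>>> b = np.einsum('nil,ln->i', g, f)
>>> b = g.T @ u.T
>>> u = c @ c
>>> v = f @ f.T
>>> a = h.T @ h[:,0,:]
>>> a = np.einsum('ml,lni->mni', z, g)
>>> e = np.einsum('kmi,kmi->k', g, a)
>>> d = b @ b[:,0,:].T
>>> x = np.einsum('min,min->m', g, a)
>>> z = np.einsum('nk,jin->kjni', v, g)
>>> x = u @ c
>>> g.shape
(5, 31, 11)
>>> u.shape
(31, 31)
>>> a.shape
(5, 31, 11)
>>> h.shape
(37, 11, 2)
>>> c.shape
(31, 31)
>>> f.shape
(11, 5)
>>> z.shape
(11, 5, 11, 31)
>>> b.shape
(11, 31, 29)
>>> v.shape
(11, 11)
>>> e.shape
(5,)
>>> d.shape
(11, 31, 11)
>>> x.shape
(31, 31)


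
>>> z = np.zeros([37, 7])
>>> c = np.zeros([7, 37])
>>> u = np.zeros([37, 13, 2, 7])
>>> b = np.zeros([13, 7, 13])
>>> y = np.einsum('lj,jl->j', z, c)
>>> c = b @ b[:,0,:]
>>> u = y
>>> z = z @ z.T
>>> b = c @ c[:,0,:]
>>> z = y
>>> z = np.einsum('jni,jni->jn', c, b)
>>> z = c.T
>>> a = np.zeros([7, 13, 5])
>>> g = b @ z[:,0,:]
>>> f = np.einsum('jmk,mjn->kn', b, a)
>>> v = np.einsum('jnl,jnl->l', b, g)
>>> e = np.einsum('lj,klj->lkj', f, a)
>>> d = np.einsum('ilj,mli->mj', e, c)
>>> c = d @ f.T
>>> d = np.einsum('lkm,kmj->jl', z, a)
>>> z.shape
(13, 7, 13)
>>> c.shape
(13, 13)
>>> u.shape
(7,)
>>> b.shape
(13, 7, 13)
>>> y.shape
(7,)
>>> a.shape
(7, 13, 5)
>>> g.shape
(13, 7, 13)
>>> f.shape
(13, 5)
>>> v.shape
(13,)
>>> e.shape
(13, 7, 5)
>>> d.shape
(5, 13)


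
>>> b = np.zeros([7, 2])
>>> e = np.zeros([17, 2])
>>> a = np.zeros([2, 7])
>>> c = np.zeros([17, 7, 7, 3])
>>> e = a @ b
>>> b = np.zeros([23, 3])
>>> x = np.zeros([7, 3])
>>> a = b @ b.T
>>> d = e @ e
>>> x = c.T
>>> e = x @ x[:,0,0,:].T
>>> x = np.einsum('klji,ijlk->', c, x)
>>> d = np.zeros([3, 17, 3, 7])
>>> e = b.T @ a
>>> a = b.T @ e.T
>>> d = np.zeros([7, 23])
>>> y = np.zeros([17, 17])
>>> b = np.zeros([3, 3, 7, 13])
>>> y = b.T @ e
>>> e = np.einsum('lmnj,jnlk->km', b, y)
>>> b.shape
(3, 3, 7, 13)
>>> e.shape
(23, 3)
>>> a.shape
(3, 3)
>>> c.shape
(17, 7, 7, 3)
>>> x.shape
()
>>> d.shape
(7, 23)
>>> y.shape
(13, 7, 3, 23)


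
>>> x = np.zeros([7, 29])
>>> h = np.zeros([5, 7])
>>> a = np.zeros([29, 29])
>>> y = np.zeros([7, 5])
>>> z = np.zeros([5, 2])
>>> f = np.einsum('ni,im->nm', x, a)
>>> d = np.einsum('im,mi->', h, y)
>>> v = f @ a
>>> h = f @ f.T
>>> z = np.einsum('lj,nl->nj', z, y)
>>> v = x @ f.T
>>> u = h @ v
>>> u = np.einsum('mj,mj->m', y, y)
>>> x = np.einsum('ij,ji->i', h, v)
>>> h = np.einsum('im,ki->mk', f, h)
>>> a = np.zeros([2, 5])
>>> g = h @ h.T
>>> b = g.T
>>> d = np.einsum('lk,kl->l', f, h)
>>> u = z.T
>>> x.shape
(7,)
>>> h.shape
(29, 7)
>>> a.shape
(2, 5)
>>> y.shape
(7, 5)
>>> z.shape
(7, 2)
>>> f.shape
(7, 29)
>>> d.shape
(7,)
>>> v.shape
(7, 7)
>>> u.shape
(2, 7)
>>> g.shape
(29, 29)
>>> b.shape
(29, 29)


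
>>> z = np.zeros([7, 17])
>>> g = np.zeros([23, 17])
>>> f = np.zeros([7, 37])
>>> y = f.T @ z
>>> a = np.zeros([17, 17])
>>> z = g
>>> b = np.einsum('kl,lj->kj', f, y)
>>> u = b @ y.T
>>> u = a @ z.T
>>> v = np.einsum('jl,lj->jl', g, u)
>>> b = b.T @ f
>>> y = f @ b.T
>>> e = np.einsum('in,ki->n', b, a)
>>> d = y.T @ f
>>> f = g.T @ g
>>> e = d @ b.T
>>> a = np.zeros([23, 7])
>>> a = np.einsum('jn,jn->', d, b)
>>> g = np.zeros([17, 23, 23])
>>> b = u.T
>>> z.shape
(23, 17)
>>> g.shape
(17, 23, 23)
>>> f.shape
(17, 17)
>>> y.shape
(7, 17)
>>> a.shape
()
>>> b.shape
(23, 17)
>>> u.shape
(17, 23)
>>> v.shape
(23, 17)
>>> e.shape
(17, 17)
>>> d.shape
(17, 37)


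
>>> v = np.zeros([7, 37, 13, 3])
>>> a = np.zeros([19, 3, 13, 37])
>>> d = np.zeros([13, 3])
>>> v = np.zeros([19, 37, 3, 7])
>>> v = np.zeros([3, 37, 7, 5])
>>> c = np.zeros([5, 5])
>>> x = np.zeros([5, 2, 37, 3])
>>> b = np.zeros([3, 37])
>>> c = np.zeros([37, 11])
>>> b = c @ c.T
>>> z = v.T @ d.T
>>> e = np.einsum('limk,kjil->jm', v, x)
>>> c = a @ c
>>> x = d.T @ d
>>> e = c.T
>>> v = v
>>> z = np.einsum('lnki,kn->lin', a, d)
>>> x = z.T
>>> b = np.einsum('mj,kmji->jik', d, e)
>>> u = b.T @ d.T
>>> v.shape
(3, 37, 7, 5)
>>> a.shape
(19, 3, 13, 37)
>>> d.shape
(13, 3)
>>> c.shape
(19, 3, 13, 11)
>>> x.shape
(3, 37, 19)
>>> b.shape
(3, 19, 11)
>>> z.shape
(19, 37, 3)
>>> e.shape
(11, 13, 3, 19)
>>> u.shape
(11, 19, 13)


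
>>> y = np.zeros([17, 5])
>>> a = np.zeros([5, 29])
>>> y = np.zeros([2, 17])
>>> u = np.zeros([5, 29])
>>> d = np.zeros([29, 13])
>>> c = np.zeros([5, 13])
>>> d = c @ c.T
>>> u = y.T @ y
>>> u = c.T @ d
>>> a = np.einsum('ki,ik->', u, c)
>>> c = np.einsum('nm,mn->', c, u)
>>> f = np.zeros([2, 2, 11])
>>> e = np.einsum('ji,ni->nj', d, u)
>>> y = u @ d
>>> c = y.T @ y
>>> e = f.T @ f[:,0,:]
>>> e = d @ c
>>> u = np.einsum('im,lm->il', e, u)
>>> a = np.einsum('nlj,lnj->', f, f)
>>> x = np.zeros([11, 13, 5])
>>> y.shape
(13, 5)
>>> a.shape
()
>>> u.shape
(5, 13)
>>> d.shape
(5, 5)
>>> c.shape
(5, 5)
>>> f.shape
(2, 2, 11)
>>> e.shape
(5, 5)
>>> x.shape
(11, 13, 5)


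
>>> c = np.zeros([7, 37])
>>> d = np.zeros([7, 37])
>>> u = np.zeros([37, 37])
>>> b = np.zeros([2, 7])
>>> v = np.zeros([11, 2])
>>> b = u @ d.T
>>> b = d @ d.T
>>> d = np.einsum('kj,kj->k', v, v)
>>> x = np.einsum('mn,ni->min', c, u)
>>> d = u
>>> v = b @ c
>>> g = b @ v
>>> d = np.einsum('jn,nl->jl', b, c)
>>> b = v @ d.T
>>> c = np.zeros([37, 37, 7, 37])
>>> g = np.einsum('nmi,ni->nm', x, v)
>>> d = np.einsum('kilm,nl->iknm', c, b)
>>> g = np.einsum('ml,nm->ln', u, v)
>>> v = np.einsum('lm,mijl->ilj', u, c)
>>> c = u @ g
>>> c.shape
(37, 7)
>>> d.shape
(37, 37, 7, 37)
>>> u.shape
(37, 37)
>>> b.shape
(7, 7)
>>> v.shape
(37, 37, 7)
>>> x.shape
(7, 37, 37)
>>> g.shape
(37, 7)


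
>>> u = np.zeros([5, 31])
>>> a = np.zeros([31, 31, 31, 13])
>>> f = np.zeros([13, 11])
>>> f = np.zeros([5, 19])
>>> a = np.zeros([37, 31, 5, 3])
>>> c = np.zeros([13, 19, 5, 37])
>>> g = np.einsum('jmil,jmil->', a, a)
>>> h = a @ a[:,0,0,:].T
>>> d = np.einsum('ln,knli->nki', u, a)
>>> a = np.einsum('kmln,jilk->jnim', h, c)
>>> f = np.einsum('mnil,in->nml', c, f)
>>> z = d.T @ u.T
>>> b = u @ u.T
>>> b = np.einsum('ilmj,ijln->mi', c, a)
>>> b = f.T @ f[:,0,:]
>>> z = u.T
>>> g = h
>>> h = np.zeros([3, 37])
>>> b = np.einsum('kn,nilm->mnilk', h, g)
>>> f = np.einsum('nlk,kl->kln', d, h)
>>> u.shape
(5, 31)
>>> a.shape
(13, 37, 19, 31)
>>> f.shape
(3, 37, 31)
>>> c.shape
(13, 19, 5, 37)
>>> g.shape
(37, 31, 5, 37)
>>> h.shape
(3, 37)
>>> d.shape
(31, 37, 3)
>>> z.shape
(31, 5)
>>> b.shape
(37, 37, 31, 5, 3)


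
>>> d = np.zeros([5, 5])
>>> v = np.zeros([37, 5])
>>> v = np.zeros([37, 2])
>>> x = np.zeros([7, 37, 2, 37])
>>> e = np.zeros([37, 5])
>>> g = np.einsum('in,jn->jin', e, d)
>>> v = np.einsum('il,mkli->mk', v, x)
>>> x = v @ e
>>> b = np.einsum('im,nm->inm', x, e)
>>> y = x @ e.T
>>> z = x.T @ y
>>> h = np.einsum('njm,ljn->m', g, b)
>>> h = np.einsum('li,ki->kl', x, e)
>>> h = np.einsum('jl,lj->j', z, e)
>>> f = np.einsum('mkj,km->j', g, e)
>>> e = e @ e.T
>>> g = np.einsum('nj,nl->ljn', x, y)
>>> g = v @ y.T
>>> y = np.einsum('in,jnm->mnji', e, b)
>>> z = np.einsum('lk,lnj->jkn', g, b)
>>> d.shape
(5, 5)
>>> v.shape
(7, 37)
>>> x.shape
(7, 5)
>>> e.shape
(37, 37)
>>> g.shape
(7, 7)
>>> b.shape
(7, 37, 5)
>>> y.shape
(5, 37, 7, 37)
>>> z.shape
(5, 7, 37)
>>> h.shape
(5,)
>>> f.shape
(5,)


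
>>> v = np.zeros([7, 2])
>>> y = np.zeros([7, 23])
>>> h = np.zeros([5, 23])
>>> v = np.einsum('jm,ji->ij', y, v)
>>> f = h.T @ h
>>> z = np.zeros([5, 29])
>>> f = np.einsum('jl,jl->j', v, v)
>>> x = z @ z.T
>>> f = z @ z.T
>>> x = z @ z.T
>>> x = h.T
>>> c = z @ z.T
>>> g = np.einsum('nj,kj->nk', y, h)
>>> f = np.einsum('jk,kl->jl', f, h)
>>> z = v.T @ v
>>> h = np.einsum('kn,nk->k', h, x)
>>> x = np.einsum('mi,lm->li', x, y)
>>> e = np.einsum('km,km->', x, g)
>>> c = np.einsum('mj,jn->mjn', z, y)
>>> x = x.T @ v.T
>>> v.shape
(2, 7)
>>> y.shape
(7, 23)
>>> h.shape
(5,)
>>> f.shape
(5, 23)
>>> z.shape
(7, 7)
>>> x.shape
(5, 2)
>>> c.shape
(7, 7, 23)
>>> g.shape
(7, 5)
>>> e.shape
()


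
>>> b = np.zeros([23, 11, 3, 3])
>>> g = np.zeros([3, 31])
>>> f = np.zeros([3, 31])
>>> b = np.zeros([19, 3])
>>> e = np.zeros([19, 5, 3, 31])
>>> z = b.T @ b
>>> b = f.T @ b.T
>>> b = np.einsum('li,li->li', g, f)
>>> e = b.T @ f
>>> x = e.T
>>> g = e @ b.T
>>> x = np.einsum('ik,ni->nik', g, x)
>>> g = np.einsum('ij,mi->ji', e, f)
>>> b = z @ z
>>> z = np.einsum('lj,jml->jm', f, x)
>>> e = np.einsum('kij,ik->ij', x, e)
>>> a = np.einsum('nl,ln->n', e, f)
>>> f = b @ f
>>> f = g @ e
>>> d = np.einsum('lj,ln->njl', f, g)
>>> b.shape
(3, 3)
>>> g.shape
(31, 31)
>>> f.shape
(31, 3)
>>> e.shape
(31, 3)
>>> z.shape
(31, 31)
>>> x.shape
(31, 31, 3)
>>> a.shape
(31,)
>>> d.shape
(31, 3, 31)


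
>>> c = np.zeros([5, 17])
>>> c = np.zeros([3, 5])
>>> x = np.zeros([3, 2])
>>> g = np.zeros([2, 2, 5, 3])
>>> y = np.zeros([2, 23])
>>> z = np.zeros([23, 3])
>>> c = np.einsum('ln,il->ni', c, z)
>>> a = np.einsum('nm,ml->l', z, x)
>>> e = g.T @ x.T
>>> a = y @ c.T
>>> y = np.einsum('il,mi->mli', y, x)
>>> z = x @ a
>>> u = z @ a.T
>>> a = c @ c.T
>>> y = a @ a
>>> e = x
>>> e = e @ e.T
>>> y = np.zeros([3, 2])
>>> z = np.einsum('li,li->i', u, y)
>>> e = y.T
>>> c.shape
(5, 23)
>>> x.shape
(3, 2)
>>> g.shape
(2, 2, 5, 3)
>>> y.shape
(3, 2)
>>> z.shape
(2,)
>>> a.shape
(5, 5)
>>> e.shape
(2, 3)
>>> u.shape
(3, 2)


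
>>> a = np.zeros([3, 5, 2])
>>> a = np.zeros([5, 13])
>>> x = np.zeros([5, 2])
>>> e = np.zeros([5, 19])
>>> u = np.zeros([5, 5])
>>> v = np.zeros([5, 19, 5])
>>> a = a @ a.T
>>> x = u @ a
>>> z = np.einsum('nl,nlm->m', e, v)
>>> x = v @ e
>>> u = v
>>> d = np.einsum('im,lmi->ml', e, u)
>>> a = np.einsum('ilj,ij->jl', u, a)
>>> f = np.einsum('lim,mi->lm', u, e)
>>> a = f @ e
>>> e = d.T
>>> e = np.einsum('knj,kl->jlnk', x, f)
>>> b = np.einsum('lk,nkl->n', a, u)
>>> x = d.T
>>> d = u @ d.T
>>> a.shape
(5, 19)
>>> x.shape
(5, 19)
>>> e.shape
(19, 5, 19, 5)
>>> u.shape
(5, 19, 5)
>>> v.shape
(5, 19, 5)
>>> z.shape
(5,)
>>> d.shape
(5, 19, 19)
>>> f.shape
(5, 5)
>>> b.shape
(5,)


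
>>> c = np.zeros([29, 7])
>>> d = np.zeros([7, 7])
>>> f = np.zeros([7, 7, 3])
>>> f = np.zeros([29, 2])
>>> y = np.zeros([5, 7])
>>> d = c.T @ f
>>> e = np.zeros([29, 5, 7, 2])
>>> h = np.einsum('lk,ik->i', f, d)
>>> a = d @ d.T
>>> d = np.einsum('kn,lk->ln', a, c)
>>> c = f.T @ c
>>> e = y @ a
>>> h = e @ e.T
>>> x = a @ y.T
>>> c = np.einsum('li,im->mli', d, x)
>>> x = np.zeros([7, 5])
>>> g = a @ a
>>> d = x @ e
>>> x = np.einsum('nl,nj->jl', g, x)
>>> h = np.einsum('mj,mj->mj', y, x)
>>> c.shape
(5, 29, 7)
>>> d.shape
(7, 7)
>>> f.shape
(29, 2)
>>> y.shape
(5, 7)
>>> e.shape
(5, 7)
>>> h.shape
(5, 7)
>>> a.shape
(7, 7)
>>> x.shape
(5, 7)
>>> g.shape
(7, 7)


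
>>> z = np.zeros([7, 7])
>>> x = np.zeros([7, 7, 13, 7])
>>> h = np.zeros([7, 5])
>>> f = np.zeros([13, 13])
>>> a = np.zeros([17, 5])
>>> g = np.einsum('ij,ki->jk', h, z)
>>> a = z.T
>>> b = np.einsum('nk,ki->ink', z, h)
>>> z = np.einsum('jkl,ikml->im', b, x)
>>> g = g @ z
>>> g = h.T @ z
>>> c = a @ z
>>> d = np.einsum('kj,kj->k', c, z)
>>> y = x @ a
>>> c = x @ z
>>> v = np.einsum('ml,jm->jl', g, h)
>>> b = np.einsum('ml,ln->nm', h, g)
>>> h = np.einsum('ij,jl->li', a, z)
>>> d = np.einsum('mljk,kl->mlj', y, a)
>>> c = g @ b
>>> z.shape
(7, 13)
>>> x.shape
(7, 7, 13, 7)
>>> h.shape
(13, 7)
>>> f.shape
(13, 13)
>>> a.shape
(7, 7)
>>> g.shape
(5, 13)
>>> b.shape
(13, 7)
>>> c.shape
(5, 7)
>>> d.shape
(7, 7, 13)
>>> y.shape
(7, 7, 13, 7)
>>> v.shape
(7, 13)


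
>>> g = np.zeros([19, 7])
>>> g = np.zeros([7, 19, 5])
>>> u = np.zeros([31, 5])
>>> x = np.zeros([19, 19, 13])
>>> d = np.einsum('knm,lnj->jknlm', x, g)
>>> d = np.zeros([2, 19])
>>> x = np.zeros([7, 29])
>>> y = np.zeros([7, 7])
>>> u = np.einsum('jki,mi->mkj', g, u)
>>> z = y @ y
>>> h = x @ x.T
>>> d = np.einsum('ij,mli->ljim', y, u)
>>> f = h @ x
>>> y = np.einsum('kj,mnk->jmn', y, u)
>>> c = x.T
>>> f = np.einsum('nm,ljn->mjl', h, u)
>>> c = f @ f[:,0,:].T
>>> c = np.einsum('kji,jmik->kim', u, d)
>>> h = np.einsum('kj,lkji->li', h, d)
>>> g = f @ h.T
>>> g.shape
(7, 19, 19)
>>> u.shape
(31, 19, 7)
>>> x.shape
(7, 29)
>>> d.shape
(19, 7, 7, 31)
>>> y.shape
(7, 31, 19)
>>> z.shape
(7, 7)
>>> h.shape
(19, 31)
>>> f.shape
(7, 19, 31)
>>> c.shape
(31, 7, 7)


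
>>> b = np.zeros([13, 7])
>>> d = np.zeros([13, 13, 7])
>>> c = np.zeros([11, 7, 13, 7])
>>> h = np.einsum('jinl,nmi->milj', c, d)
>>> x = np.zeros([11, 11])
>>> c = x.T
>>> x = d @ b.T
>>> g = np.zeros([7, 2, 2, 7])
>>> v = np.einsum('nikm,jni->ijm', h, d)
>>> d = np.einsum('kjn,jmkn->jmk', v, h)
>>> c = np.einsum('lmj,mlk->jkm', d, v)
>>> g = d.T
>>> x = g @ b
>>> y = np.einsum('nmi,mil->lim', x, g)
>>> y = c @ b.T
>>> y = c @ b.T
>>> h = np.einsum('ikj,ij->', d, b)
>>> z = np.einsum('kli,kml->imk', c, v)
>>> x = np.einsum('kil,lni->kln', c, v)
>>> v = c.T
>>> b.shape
(13, 7)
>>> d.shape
(13, 7, 7)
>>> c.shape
(7, 11, 7)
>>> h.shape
()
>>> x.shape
(7, 7, 13)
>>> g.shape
(7, 7, 13)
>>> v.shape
(7, 11, 7)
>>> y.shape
(7, 11, 13)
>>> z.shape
(7, 13, 7)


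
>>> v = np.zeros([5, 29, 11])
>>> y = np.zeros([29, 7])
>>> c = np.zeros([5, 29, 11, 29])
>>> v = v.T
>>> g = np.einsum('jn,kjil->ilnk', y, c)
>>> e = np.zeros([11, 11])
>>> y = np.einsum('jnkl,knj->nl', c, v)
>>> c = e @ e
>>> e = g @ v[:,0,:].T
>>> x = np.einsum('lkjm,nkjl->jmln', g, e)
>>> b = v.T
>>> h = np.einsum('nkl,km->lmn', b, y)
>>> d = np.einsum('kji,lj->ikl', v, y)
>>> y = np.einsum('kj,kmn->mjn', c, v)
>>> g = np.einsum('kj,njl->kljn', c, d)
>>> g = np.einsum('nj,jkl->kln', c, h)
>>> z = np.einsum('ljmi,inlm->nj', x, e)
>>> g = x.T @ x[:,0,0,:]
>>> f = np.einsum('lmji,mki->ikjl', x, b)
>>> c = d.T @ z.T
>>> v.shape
(11, 29, 5)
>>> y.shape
(29, 11, 5)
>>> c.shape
(29, 11, 29)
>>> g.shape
(11, 11, 5, 11)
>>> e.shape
(11, 29, 7, 11)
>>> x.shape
(7, 5, 11, 11)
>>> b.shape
(5, 29, 11)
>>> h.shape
(11, 29, 5)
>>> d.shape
(5, 11, 29)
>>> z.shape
(29, 5)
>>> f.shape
(11, 29, 11, 7)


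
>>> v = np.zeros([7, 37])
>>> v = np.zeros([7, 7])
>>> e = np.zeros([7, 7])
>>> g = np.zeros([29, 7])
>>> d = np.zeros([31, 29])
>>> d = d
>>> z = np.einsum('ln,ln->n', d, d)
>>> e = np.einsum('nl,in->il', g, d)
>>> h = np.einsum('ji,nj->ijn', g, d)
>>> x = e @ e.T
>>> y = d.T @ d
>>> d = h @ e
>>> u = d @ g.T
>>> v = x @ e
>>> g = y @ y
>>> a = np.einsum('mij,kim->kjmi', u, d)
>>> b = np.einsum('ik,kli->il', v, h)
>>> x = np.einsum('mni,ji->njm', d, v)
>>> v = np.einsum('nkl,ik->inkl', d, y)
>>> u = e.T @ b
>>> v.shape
(29, 7, 29, 7)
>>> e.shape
(31, 7)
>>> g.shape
(29, 29)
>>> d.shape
(7, 29, 7)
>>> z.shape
(29,)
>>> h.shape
(7, 29, 31)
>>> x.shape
(29, 31, 7)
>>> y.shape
(29, 29)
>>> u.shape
(7, 29)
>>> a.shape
(7, 29, 7, 29)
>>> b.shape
(31, 29)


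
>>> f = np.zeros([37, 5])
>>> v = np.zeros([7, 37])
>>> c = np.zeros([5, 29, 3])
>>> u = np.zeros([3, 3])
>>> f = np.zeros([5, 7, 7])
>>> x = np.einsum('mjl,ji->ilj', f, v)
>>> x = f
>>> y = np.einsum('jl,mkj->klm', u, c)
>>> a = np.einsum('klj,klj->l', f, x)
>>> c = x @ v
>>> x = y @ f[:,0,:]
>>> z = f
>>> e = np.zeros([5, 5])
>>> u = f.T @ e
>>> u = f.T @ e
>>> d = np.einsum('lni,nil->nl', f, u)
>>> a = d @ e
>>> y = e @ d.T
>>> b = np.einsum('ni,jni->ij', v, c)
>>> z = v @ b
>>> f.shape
(5, 7, 7)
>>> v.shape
(7, 37)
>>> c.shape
(5, 7, 37)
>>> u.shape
(7, 7, 5)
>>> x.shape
(29, 3, 7)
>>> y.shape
(5, 7)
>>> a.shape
(7, 5)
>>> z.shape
(7, 5)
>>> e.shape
(5, 5)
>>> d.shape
(7, 5)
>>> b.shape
(37, 5)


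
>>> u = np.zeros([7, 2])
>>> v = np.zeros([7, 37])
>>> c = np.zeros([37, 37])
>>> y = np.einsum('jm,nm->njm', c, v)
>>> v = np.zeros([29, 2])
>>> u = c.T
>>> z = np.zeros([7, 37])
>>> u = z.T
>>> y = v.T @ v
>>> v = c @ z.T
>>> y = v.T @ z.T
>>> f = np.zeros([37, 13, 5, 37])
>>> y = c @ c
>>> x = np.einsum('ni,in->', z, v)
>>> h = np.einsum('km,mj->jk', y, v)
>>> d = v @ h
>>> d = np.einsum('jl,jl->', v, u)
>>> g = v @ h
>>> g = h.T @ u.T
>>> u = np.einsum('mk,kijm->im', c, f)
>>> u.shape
(13, 37)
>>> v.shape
(37, 7)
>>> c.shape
(37, 37)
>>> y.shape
(37, 37)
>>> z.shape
(7, 37)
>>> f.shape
(37, 13, 5, 37)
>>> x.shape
()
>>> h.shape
(7, 37)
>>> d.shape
()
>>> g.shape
(37, 37)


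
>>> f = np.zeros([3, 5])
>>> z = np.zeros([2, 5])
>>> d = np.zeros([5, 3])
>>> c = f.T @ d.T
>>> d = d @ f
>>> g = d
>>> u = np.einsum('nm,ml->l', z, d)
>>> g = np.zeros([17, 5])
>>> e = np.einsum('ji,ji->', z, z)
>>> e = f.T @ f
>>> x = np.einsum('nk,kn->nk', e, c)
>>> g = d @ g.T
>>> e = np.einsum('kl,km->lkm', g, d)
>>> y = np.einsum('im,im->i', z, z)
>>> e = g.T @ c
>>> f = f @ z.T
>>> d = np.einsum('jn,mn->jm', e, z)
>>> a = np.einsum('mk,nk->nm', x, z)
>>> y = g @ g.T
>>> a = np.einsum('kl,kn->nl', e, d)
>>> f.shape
(3, 2)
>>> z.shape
(2, 5)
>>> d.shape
(17, 2)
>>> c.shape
(5, 5)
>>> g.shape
(5, 17)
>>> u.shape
(5,)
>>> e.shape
(17, 5)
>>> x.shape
(5, 5)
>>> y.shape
(5, 5)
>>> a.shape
(2, 5)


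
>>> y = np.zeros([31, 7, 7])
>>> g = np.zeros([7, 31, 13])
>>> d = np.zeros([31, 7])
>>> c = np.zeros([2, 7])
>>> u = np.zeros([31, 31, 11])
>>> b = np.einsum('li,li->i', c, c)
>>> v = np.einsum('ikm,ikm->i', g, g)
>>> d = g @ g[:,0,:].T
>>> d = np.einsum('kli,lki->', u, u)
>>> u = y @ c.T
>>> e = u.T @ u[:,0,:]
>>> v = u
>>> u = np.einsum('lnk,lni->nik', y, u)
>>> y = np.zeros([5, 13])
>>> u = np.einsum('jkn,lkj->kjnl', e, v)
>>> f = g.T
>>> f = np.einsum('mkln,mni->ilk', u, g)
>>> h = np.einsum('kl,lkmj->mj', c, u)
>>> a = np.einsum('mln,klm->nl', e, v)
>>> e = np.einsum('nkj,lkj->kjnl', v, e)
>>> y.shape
(5, 13)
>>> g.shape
(7, 31, 13)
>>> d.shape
()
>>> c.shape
(2, 7)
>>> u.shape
(7, 2, 2, 31)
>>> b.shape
(7,)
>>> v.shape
(31, 7, 2)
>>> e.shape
(7, 2, 31, 2)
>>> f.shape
(13, 2, 2)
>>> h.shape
(2, 31)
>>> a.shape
(2, 7)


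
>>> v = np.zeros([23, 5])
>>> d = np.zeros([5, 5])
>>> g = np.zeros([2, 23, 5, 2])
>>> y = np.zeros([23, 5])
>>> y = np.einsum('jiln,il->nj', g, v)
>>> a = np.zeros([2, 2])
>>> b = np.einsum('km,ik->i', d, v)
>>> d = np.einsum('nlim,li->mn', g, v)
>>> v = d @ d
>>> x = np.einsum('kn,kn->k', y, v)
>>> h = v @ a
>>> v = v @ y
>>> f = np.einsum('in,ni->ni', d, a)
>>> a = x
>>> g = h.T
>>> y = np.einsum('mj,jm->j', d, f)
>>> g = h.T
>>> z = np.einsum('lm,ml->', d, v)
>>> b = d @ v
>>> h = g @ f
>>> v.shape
(2, 2)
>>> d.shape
(2, 2)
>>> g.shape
(2, 2)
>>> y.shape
(2,)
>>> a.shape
(2,)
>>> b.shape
(2, 2)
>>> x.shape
(2,)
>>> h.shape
(2, 2)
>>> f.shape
(2, 2)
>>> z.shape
()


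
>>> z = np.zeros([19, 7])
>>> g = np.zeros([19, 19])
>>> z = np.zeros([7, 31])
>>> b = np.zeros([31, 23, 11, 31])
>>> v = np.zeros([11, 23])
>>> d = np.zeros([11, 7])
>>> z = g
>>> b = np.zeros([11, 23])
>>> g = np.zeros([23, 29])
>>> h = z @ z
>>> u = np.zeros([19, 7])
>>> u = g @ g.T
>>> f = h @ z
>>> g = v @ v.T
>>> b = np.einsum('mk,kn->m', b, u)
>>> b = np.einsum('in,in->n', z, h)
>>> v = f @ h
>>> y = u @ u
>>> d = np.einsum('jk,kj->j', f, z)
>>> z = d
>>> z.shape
(19,)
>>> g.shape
(11, 11)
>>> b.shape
(19,)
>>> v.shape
(19, 19)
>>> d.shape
(19,)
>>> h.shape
(19, 19)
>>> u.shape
(23, 23)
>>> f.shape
(19, 19)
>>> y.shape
(23, 23)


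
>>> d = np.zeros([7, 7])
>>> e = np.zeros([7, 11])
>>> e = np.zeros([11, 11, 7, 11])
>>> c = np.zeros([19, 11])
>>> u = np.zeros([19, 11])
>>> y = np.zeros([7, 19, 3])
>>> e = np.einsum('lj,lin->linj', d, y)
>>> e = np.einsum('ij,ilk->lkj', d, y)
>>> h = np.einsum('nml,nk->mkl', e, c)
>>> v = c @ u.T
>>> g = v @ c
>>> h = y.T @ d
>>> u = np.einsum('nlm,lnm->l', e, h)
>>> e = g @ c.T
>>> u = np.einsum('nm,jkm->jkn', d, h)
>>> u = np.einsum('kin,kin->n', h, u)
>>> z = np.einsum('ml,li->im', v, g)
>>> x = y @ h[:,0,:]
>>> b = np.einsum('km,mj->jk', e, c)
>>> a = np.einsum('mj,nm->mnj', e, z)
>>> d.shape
(7, 7)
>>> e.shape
(19, 19)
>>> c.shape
(19, 11)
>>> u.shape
(7,)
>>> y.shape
(7, 19, 3)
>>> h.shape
(3, 19, 7)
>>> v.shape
(19, 19)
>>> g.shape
(19, 11)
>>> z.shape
(11, 19)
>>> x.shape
(7, 19, 7)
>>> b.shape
(11, 19)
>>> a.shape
(19, 11, 19)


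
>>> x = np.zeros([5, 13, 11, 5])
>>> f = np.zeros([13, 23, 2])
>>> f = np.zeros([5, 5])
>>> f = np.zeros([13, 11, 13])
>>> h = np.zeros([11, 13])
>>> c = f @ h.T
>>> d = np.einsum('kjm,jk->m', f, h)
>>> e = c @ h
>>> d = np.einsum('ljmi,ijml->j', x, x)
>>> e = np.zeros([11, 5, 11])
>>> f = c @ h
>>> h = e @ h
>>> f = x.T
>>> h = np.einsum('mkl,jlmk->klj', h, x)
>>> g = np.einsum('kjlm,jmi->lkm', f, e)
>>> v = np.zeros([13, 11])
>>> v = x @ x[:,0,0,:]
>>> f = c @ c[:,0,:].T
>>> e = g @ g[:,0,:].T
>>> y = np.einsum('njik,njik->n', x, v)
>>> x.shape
(5, 13, 11, 5)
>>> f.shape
(13, 11, 13)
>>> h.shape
(5, 13, 5)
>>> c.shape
(13, 11, 11)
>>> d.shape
(13,)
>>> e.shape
(13, 5, 13)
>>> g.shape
(13, 5, 5)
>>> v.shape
(5, 13, 11, 5)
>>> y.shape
(5,)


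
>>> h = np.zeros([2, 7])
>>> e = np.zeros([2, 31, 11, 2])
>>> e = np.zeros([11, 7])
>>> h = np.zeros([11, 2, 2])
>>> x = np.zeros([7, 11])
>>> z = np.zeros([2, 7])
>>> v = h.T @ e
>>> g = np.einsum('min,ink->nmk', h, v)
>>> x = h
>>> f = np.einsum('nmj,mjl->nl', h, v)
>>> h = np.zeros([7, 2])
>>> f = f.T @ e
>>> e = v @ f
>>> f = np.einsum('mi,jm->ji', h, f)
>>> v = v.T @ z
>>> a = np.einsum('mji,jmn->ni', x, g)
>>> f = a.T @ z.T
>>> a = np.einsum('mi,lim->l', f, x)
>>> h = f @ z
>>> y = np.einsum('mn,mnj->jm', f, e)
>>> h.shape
(2, 7)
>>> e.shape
(2, 2, 7)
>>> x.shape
(11, 2, 2)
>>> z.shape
(2, 7)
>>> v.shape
(7, 2, 7)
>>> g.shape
(2, 11, 7)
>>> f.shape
(2, 2)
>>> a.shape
(11,)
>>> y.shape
(7, 2)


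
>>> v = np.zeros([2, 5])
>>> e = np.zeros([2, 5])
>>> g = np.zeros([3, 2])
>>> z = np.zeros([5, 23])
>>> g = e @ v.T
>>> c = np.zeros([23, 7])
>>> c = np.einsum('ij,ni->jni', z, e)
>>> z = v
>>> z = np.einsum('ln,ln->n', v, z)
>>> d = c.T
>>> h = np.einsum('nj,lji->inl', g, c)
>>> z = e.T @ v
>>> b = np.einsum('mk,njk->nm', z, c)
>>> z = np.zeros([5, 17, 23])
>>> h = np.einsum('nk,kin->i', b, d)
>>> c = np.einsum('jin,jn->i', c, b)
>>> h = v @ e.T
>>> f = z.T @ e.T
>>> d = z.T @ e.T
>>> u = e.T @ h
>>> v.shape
(2, 5)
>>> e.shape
(2, 5)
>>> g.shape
(2, 2)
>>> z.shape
(5, 17, 23)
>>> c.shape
(2,)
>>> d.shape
(23, 17, 2)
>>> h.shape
(2, 2)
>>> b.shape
(23, 5)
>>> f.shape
(23, 17, 2)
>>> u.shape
(5, 2)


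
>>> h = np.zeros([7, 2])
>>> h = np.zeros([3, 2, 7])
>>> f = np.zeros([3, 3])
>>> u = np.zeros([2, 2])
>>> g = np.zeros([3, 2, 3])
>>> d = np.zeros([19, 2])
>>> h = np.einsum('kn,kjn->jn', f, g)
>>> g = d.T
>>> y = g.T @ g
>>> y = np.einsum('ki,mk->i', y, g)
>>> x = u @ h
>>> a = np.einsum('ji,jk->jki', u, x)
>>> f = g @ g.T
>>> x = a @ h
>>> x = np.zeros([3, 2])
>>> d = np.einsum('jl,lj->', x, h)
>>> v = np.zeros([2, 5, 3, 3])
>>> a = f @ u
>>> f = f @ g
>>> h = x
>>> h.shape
(3, 2)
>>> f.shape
(2, 19)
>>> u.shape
(2, 2)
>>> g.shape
(2, 19)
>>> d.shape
()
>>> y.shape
(19,)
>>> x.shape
(3, 2)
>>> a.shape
(2, 2)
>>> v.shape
(2, 5, 3, 3)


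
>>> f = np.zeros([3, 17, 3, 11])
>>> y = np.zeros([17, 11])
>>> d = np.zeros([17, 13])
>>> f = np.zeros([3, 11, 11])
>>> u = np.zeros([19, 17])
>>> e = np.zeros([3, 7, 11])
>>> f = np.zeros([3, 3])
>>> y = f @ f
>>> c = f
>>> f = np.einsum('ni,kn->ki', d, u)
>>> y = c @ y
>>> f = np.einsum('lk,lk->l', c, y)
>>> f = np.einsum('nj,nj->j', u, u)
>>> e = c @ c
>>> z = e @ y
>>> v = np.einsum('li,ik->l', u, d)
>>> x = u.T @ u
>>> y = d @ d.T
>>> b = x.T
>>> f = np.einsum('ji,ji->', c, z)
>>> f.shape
()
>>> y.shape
(17, 17)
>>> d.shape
(17, 13)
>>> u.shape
(19, 17)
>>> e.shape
(3, 3)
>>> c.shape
(3, 3)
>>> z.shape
(3, 3)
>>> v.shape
(19,)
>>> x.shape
(17, 17)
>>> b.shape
(17, 17)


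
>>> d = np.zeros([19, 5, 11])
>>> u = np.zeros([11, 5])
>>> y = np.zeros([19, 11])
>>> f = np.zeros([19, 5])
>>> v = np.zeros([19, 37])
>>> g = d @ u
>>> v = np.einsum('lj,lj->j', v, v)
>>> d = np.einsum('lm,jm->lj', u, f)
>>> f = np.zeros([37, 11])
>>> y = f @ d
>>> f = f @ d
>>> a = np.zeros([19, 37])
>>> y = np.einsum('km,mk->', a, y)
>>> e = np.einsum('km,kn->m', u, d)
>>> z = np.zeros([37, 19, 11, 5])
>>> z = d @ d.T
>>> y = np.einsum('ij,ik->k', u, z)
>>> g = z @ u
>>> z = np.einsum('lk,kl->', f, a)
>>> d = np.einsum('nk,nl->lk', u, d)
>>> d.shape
(19, 5)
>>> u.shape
(11, 5)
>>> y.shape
(11,)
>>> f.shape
(37, 19)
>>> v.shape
(37,)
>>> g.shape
(11, 5)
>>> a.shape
(19, 37)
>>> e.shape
(5,)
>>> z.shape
()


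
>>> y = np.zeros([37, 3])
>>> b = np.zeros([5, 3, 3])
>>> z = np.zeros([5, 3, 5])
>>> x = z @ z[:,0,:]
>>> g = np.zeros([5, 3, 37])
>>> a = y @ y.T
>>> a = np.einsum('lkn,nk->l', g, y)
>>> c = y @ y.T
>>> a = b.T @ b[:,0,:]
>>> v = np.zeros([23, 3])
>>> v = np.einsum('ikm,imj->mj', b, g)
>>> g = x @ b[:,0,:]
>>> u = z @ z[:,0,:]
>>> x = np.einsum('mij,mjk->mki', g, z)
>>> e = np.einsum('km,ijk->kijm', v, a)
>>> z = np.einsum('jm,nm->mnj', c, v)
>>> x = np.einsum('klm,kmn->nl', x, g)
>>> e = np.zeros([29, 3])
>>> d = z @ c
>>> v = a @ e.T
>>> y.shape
(37, 3)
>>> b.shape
(5, 3, 3)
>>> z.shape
(37, 3, 37)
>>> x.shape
(3, 5)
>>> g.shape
(5, 3, 3)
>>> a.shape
(3, 3, 3)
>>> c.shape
(37, 37)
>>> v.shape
(3, 3, 29)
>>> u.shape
(5, 3, 5)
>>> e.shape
(29, 3)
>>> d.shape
(37, 3, 37)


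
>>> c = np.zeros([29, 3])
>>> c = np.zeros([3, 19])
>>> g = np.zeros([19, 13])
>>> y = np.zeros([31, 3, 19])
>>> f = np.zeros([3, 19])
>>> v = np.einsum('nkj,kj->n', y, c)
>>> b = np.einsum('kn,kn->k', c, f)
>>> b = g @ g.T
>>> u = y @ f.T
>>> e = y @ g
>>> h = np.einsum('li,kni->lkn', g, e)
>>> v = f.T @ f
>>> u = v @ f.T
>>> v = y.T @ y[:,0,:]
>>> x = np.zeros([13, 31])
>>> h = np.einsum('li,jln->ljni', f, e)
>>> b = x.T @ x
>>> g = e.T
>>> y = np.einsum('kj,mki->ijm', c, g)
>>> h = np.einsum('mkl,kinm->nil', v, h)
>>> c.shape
(3, 19)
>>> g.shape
(13, 3, 31)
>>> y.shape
(31, 19, 13)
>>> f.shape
(3, 19)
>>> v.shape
(19, 3, 19)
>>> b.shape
(31, 31)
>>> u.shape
(19, 3)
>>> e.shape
(31, 3, 13)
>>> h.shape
(13, 31, 19)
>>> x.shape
(13, 31)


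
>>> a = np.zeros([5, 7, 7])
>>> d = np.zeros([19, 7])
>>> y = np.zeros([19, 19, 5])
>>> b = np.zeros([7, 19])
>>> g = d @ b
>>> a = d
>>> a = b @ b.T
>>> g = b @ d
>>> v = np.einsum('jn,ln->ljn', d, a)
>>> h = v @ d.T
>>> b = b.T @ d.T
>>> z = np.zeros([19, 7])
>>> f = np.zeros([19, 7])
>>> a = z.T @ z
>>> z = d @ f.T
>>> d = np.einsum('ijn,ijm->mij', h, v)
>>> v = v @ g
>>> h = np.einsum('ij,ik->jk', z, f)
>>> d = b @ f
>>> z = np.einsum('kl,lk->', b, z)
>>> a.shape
(7, 7)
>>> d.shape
(19, 7)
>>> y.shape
(19, 19, 5)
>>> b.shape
(19, 19)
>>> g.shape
(7, 7)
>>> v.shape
(7, 19, 7)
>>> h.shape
(19, 7)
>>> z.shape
()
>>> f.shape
(19, 7)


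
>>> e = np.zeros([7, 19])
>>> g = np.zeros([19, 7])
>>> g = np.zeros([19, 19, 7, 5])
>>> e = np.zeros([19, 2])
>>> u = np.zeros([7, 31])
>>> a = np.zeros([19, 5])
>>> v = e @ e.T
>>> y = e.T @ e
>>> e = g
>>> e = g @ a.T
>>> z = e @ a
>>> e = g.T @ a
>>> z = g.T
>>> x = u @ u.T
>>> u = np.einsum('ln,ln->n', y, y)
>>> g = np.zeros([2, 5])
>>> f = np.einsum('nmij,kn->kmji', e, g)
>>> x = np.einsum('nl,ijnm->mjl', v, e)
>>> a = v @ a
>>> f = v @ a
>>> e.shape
(5, 7, 19, 5)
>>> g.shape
(2, 5)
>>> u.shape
(2,)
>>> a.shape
(19, 5)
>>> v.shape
(19, 19)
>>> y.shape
(2, 2)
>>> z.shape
(5, 7, 19, 19)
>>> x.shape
(5, 7, 19)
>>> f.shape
(19, 5)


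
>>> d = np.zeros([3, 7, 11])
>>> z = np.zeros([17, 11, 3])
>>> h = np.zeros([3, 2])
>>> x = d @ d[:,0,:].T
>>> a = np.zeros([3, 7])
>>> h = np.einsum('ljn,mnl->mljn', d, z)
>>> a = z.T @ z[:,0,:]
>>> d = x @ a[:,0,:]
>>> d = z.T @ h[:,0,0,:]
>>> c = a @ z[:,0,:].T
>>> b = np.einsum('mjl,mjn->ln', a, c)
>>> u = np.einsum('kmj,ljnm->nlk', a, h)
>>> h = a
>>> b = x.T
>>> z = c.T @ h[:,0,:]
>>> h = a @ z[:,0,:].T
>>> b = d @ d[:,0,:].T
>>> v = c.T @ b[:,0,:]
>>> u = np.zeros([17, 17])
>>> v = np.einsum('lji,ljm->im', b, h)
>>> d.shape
(3, 11, 11)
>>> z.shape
(17, 11, 3)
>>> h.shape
(3, 11, 17)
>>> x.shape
(3, 7, 3)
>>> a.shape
(3, 11, 3)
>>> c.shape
(3, 11, 17)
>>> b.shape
(3, 11, 3)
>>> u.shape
(17, 17)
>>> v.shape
(3, 17)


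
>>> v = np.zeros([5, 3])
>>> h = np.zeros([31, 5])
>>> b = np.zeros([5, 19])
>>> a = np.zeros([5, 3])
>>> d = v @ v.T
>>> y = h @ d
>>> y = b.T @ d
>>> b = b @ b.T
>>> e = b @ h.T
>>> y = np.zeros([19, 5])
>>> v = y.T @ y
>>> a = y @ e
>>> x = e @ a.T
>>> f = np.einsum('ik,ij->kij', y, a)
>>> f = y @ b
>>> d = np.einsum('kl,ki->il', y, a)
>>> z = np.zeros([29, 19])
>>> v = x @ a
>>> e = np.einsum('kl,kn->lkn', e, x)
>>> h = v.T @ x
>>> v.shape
(5, 31)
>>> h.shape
(31, 19)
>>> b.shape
(5, 5)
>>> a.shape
(19, 31)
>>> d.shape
(31, 5)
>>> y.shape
(19, 5)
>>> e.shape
(31, 5, 19)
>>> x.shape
(5, 19)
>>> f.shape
(19, 5)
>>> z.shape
(29, 19)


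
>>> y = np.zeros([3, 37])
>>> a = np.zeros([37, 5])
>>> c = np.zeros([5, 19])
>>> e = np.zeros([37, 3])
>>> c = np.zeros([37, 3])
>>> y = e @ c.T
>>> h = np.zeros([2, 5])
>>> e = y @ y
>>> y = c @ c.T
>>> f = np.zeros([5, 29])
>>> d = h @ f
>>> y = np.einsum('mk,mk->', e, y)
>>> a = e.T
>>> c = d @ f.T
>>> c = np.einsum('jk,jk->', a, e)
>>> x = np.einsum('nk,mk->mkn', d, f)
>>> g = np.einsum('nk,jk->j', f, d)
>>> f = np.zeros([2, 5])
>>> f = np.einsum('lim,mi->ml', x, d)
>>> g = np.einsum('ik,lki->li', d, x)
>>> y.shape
()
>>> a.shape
(37, 37)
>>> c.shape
()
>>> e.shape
(37, 37)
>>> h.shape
(2, 5)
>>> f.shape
(2, 5)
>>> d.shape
(2, 29)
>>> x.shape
(5, 29, 2)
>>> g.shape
(5, 2)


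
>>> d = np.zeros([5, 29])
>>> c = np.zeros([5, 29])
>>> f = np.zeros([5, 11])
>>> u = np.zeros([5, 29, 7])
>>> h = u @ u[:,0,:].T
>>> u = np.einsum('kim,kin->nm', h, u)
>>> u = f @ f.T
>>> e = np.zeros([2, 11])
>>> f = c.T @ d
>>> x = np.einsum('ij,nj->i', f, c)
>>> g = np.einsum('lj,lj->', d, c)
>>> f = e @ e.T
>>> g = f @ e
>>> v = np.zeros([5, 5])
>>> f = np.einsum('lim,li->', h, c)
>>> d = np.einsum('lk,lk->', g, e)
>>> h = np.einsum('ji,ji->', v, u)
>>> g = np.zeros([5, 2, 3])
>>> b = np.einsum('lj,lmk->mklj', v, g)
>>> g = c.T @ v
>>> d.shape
()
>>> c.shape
(5, 29)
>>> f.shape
()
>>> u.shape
(5, 5)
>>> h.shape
()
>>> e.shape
(2, 11)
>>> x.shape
(29,)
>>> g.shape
(29, 5)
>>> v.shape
(5, 5)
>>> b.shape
(2, 3, 5, 5)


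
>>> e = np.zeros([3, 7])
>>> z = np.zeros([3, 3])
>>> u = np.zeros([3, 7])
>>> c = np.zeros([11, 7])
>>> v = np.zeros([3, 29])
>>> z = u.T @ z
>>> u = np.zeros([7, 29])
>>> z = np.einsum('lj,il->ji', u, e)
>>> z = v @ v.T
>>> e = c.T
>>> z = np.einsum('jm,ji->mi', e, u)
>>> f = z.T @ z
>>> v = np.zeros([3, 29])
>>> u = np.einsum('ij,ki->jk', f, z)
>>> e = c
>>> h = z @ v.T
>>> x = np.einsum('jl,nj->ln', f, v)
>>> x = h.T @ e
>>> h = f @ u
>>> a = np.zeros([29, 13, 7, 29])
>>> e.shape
(11, 7)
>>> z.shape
(11, 29)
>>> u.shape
(29, 11)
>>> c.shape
(11, 7)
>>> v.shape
(3, 29)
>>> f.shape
(29, 29)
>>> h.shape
(29, 11)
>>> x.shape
(3, 7)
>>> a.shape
(29, 13, 7, 29)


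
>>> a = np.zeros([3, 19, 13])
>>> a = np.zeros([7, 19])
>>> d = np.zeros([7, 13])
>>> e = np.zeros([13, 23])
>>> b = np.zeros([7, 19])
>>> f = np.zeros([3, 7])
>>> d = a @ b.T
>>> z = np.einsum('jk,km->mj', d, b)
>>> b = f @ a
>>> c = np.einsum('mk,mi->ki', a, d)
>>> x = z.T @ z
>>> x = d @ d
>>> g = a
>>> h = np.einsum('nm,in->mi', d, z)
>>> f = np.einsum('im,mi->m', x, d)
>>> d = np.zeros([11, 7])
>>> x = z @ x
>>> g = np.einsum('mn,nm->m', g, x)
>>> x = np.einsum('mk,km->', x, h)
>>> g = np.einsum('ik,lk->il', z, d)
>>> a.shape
(7, 19)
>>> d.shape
(11, 7)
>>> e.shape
(13, 23)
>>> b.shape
(3, 19)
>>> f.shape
(7,)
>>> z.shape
(19, 7)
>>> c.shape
(19, 7)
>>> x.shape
()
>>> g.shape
(19, 11)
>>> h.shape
(7, 19)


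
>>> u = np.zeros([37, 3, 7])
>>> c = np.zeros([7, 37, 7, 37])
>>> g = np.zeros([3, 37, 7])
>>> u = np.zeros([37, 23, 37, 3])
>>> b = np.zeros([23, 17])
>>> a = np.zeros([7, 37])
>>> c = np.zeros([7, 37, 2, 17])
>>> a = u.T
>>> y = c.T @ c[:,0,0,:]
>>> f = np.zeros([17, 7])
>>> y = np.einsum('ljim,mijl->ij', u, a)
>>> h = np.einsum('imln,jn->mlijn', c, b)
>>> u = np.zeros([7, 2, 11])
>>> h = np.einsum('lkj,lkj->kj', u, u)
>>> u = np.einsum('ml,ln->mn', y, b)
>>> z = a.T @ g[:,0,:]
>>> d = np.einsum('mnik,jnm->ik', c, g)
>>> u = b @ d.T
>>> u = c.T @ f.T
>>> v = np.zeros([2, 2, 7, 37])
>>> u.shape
(17, 2, 37, 17)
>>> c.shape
(7, 37, 2, 17)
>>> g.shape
(3, 37, 7)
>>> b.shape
(23, 17)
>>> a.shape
(3, 37, 23, 37)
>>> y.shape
(37, 23)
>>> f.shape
(17, 7)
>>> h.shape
(2, 11)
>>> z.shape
(37, 23, 37, 7)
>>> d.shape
(2, 17)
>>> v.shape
(2, 2, 7, 37)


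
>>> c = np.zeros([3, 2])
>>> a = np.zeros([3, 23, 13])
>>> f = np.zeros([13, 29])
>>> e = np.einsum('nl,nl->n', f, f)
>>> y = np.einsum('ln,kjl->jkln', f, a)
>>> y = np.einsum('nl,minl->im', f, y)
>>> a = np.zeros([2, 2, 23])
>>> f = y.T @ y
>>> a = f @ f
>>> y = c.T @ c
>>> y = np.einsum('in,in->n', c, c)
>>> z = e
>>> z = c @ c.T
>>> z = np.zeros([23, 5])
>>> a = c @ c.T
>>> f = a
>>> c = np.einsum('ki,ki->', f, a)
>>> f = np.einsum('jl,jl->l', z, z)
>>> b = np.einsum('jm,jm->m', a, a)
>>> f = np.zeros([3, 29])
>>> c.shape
()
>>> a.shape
(3, 3)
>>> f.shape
(3, 29)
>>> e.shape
(13,)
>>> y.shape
(2,)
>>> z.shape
(23, 5)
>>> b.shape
(3,)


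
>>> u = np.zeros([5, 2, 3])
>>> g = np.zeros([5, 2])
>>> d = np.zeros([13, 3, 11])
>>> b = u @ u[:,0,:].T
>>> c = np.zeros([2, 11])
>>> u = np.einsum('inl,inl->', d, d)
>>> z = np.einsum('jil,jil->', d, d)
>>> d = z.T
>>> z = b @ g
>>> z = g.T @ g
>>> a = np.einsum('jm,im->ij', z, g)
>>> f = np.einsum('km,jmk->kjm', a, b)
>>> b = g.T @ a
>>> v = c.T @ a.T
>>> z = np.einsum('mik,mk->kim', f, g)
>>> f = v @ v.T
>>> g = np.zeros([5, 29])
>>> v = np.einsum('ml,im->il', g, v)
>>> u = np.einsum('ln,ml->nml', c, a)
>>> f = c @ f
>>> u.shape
(11, 5, 2)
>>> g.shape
(5, 29)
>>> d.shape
()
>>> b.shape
(2, 2)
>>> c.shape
(2, 11)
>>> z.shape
(2, 5, 5)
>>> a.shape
(5, 2)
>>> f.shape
(2, 11)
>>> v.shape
(11, 29)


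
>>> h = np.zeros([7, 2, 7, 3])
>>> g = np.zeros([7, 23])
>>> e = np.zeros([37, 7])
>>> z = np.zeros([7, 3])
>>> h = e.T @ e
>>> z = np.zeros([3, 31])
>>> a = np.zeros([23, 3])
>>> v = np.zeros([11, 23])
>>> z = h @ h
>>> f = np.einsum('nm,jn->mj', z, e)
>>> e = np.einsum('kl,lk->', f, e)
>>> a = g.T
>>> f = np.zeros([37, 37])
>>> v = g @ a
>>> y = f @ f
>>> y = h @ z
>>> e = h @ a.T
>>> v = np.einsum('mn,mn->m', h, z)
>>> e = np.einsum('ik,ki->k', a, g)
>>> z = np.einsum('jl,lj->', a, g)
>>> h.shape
(7, 7)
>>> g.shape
(7, 23)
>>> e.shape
(7,)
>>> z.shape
()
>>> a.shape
(23, 7)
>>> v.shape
(7,)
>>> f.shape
(37, 37)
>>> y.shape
(7, 7)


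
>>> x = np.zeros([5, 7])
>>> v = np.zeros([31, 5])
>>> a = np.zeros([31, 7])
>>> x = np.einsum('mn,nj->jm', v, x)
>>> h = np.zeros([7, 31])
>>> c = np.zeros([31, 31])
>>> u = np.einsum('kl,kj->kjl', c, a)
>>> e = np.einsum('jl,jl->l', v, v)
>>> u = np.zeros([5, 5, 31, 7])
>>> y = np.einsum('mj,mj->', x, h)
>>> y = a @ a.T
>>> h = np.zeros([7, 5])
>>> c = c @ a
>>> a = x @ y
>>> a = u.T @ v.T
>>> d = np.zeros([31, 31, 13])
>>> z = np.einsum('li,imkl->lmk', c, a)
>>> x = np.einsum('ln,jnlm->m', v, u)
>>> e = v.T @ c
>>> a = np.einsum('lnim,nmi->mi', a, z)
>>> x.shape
(7,)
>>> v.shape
(31, 5)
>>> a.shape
(31, 5)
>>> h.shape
(7, 5)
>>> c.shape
(31, 7)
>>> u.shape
(5, 5, 31, 7)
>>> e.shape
(5, 7)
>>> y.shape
(31, 31)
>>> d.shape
(31, 31, 13)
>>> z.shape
(31, 31, 5)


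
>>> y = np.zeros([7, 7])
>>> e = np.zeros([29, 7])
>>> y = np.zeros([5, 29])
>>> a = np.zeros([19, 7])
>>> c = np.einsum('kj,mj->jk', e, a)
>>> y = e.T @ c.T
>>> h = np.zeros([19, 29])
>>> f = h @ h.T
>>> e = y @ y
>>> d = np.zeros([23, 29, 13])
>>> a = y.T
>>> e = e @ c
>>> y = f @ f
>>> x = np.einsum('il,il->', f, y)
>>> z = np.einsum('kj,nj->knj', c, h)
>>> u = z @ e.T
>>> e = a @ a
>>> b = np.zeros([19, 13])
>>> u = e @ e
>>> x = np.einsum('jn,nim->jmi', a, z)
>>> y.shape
(19, 19)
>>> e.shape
(7, 7)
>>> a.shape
(7, 7)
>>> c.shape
(7, 29)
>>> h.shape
(19, 29)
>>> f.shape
(19, 19)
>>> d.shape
(23, 29, 13)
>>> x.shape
(7, 29, 19)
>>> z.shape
(7, 19, 29)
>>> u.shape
(7, 7)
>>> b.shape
(19, 13)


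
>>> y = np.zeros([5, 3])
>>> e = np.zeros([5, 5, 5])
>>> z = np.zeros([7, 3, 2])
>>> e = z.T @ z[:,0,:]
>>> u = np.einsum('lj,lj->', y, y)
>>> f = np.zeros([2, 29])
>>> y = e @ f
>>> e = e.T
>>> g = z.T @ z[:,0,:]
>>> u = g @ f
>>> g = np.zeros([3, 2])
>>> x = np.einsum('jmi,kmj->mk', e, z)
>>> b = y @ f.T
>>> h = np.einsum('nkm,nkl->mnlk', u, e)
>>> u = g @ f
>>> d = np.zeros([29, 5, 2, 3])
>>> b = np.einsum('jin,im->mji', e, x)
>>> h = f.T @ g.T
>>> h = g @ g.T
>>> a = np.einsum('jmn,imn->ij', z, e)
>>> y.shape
(2, 3, 29)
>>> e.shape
(2, 3, 2)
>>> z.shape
(7, 3, 2)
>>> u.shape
(3, 29)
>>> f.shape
(2, 29)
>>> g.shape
(3, 2)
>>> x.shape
(3, 7)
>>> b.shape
(7, 2, 3)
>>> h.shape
(3, 3)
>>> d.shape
(29, 5, 2, 3)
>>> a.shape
(2, 7)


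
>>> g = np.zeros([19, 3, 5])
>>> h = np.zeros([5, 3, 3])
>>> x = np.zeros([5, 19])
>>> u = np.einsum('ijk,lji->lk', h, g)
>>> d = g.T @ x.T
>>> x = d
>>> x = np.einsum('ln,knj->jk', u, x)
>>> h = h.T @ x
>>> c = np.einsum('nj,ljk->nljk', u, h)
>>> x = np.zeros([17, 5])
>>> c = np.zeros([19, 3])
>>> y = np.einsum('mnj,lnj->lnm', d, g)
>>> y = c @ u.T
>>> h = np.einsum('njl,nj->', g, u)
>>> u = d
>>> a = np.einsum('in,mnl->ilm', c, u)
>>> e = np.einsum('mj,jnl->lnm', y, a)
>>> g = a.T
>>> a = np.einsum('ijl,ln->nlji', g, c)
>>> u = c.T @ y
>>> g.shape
(5, 5, 19)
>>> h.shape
()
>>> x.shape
(17, 5)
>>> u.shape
(3, 19)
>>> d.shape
(5, 3, 5)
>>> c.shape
(19, 3)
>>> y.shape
(19, 19)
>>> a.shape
(3, 19, 5, 5)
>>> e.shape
(5, 5, 19)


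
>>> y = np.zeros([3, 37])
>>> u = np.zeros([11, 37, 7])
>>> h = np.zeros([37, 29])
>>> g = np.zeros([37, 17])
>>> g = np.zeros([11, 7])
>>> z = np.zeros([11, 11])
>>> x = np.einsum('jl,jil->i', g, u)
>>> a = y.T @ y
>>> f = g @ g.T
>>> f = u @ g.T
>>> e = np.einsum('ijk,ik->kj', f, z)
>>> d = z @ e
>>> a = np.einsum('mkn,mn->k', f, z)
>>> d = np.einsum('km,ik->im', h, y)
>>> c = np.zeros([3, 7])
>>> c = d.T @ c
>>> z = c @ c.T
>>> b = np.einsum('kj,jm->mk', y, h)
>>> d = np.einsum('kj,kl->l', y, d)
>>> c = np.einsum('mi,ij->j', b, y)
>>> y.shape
(3, 37)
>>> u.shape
(11, 37, 7)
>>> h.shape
(37, 29)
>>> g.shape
(11, 7)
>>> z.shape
(29, 29)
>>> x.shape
(37,)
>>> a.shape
(37,)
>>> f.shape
(11, 37, 11)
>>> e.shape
(11, 37)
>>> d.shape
(29,)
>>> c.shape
(37,)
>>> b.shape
(29, 3)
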